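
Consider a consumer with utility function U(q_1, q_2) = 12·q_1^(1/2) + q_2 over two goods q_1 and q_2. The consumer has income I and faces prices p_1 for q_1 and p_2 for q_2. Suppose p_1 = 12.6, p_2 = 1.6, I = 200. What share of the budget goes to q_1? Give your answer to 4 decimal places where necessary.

Set MRS = p_1/p_2: 6·q_1^(−1/2) = p_1/p_2.
Thus q_1* = (6·p_2/p_1)² — independent of I — with the rest of income spent on q_2.
Plugging in: q_1* = (6·1.6/12.6)² = 0.5805, q_2* = 120.4286.
Expenditure on q_1: 12.6·0.5805 = 7.3143; share = 0.0366.

share on q_1 = 0.0366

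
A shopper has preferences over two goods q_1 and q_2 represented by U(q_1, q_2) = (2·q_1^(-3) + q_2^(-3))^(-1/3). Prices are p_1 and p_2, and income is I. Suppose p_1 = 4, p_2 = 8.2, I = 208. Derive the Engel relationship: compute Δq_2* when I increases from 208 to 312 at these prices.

MRS = MU_q_1/MU_q_2 = 2·(q_2/q_1)^(4). Set equal to p_1/p_2.
Solve for the ratio: q_2/q_1 = [(1/2)·p_1/p_2]^(0.25).
Substitute q_2 = (q_2/q_1)·q_1 into the budget: q_1* = I/(p_1 + p_2·(q_2/q_1)).
Numerically q_2/q_1 = 0.702755, so q_1* = 208/(4 + 8.2·0.702755) = 21.3058 and q_2* = 0.702755·21.3058 = 14.9728.
At I' = 312: q_2* = 22.4592. Change: 22.4592 − 14.9728 = 7.4864.

Δq_2* = 7.4864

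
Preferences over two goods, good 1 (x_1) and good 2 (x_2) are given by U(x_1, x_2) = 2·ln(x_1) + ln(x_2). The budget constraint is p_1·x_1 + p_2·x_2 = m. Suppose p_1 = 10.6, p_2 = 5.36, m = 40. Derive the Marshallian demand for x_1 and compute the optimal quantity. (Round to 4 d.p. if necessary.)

x_1* = 2.5157

The MRS is 2·x_2/x_1. Set MRS = p_1/p_2.
So 2·p_2·x_2 = p_1·x_1; combined with the budget, a share 2/3 of income goes to x_1.
Demand: x_1*(p_1,p_2,m) = 2/3·m/p_1 and x_2* = 1/3·m/p_2.
At p_1=10.6, p_2=5.36, m=40: x_1* = 2/3·40/10.6 = 2.5157.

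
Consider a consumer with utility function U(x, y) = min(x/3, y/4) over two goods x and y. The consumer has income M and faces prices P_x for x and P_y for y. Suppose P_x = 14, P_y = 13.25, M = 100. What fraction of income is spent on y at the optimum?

With perfect complements, no substitution: consume in ratio x:y = 3:4.
Budget: P_x·x + P_y·(4/3)·x = M, so (3·P_x + 4·P_y)·x = 3·M.
Demand: x*(P_x,P_y,M) = 3·M/(3·P_x + 4·P_y), y* = 4·M/(3·P_x + 4·P_y).
Here 3·14 + 4·13.25 = 95, giving x* = 3.1579 and y* = 4.2105.
Expenditure on y: 13.25·4.2105 = 55.7895; share = 0.5579.

share on y = 0.5579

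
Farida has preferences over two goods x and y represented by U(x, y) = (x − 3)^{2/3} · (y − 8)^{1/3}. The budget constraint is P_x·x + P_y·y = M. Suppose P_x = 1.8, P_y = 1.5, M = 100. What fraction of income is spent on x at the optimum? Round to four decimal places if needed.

share on x = 0.6047

Let x' = x−3, y' = y−8. MRS = 2·y'/x' = P_x/P_y.
After buying the subsistence bundle (3, 8), a share 2/3 of the remaining income goes to x: x* = 3 + 2/3·(M − 3P_x − 8P_y)/P_x.
Discretionary income = 100 − 3·1.8 − 8·1.5 = 82.6; x* = 3 + 2/3·82.6/1.8 = 33.5926; y* = 8 + 1/3·82.6/1.5 = 26.3556.
Expenditure on x: 1.8·33.5926 = 60.4667; share = 0.6047.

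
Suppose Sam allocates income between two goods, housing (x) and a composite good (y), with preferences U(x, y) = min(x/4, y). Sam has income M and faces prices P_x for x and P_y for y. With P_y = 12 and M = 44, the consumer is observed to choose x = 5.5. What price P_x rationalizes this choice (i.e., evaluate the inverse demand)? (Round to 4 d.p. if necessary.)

With perfect complements, no substitution: consume in ratio x:y = 4:1.
Budget: P_x·x + P_y·(1/4)·x = M, so (4·P_x + P_y)·x = 4·M.
Demand: x*(P_x,P_y,M) = 4·M/(4·P_x + P_y), y* = M/(4·P_x + P_y).
Set x* = 5.5 in the demand function and solve for P_x: P_x = 5.

P_x = 5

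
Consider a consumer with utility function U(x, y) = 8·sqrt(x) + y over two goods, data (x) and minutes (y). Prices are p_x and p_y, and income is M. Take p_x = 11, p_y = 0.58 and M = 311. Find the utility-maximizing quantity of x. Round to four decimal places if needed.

Utility is quasi-linear in y; the FOC for x is 4/√x = p_x/p_y.
Thus x* = (4·p_y/p_x)² — independent of M — with the rest of income spent on y.
Plugging in: x* = (4·0.58/11)² = 0.0445.

x* = 0.0445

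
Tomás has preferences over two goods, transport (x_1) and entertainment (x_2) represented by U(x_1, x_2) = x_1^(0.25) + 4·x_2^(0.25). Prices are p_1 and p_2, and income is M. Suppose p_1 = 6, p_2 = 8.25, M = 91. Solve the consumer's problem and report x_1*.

x_1* = 2.2603

MRS = MU_x_1/MU_x_2 = (1/4)·(x_2/x_1)^(0.75). Set equal to p_1/p_2.
Hence x_2/x_1 = (4·p_1/p_2)^(1/(0.75)), i.e. raised to the 4/3 power.
With the ratio pinned down, the budget gives x_1* = M/(p_1 + p_2·(x_2/x_1)) and x_2* = (x_2/x_1)·x_1*.
Numerically x_2/x_1 = 4.15282, so x_1* = 91/(6 + 8.25·4.15282) = 2.2603.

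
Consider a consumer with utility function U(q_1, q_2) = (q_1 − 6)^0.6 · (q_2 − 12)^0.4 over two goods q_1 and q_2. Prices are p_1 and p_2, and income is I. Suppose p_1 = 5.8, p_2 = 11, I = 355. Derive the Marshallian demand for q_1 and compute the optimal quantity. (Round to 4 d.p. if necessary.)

Let q_1' = q_1−6, q_2' = q_2−12. MRS = (3/2)·q_2'/q_1' = p_1/p_2.
After buying the subsistence bundle (6, 12), a share 0.6 of the remaining income goes to q_1: q_1* = 6 + 0.6·(I − 6p_1 − 12p_2)/p_1.
Discretionary income = 355 − 6·5.8 − 12·11 = 188.2; q_1* = 6 + 0.6·188.2/5.8 = 25.469.

q_1* = 25.469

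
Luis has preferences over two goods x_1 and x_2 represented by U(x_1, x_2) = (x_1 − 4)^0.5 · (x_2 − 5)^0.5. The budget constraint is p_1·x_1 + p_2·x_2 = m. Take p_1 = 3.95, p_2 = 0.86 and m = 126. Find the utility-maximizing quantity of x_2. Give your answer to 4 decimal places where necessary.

This is Cobb-Douglas in (x_1−4, x_2−5): tangency gives 0.5·p_2·(x_2−5) = 0.5·p_1·(x_1−4).
After buying the subsistence bundle (4, 5), a share 0.5 of the remaining income goes to x_1: x_1* = 4 + 0.5·(m − 4p_1 − 5p_2)/p_1.
Discretionary income = 126 − 4·3.95 − 5·0.86 = 105.9; x_2* = 5 + 0.5·105.9/0.86 = 66.5698.

x_2* = 66.5698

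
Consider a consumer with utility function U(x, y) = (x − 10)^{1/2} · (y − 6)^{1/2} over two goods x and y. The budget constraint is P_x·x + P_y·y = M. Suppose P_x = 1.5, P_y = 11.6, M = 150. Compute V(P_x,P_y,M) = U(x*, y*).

V = 7.8392

Let x' = x−10, y' = y−6. MRS = y'/x' = P_x/P_y.
After buying the subsistence bundle (10, 6), a share 0.5 of the remaining income goes to x: x* = 10 + 0.5·(M − 10P_x − 6P_y)/P_x.
Discretionary income = 150 − 10·1.5 − 6·11.6 = 65.4; x* = 10 + 0.5·65.4/1.5 = 31.8; y* = 6 + 0.5·65.4/11.6 = 8.819.
Utility at the optimum: U(31.8, 8.819) = 7.8392.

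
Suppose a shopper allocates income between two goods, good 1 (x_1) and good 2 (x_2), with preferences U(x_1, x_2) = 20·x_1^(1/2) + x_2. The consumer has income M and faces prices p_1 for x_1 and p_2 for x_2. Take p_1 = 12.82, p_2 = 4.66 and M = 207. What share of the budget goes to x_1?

share on x_1 = 0.8183

Set MRS = p_1/p_2: 10·x_1^(−1/2) = p_1/p_2.
Thus x_1* = (10·p_2/p_1)² — independent of M — with the rest of income spent on x_2.
Plugging in: x_1* = (10·4.66/12.82)² = 13.2128, x_2* = 8.0711.
Expenditure on x_1: 12.82·13.2128 = 169.3885; share = 0.8183.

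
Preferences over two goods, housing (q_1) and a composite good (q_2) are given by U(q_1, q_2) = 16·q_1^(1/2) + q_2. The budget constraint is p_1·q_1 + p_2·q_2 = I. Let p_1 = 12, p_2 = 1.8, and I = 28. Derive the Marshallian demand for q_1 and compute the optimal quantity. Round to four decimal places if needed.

q_1* = 1.44

Thus q_1* = (8·p_2/p_1)² — independent of I — with the rest of income spent on q_2.
Plugging in: q_1* = (8·1.8/12)² = 1.44.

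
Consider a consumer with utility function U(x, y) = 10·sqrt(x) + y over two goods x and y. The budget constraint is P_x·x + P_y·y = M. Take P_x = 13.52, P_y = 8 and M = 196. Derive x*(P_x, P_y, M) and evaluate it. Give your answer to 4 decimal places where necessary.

Set MRS = P_x/P_y: 5·x^(−1/2) = P_x/P_y.
Thus x* = (5·P_y/P_x)² — independent of M — with the rest of income spent on y.
Plugging in: x* = (5·8/13.52)² = 8.7532.

x* = 8.7532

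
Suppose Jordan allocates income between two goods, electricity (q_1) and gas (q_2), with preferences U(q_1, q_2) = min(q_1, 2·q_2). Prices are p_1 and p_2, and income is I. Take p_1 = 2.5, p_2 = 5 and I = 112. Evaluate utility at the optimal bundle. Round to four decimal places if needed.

Leontief preferences: the optimum is at the kink where q_1/2 = q_2/1, i.e. q_2 = (1/2)·q_1.
Budget: p_1·q_1 + p_2·(1/2)·q_1 = I, so (2·p_1 + p_2)·q_1 = 2·I.
Demand: q_1*(p_1,p_2,I) = 2·I/(2·p_1 + p_2), q_2* = I/(2·p_1 + p_2).
Here 2·2.5 + 5 = 10, giving q_1* = 22.4 and q_2* = 11.2.
Utility at the optimum: U(22.4, 11.2) = 22.4.

V = 22.4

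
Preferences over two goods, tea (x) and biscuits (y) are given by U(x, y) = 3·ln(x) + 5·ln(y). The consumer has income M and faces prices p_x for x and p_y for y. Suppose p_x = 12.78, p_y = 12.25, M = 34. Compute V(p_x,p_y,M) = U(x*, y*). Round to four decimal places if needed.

V = 2.7471

At p_x=12.78, p_y=12.25, M=34: x* = 0.375·34/12.78 = 0.9977, y* = 1.7347.
Utility at the optimum: U(0.9977, 1.7347) = 2.7471.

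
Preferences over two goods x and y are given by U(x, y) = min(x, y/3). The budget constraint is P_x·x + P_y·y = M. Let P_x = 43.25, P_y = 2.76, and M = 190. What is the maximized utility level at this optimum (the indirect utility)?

With perfect complements, no substitution: consume in ratio x:y = 1:3.
Budget: P_x·x + P_y·3·x = M, so (P_x + 3·P_y)·x = M.
Demand: x*(P_x,P_y,M) = M/(P_x + 3·P_y), y* = 3·M/(P_x + 3·P_y).
Here 43.25 + 3·2.76 = 51.53, giving x* = 3.6872 and y* = 11.0615.
Utility at the optimum: U(3.6872, 11.0615) = 3.6872.

V = 3.6872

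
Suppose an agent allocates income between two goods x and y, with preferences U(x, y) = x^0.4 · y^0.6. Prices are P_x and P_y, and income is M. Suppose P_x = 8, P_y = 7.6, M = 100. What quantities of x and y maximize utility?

Demand: x*(P_x,P_y,M) = 0.4·M/P_x and y* = 0.6·M/P_y.
At P_x=8, P_y=7.6, M=100: x* = 0.4·100/8 = 5, y* = 7.8947.

x* = 5, y* = 7.8947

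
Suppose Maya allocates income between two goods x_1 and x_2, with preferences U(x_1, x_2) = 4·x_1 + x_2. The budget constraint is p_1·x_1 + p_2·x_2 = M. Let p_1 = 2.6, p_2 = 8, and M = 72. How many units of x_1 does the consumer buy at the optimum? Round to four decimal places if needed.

x_1* = 27.6923

Numerically: x_1* = 27.6923, x_2* = 0.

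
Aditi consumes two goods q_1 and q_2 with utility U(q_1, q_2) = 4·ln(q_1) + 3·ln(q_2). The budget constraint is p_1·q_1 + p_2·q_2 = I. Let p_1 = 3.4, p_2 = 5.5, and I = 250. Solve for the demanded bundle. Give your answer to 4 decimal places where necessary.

q_1* = 42.0168, q_2* = 19.4805

MU_q_1/MU_q_2 = (4·q_2)/(3·q_1); tangency sets this equal to p_1/p_2.
Rearranging, p_2·q_2 = (3/4)·p_1·q_1. Substituting into the budget gives p_1·q_1·(1 + (3/4)) = I.
Demand: q_1*(p_1,p_2,I) = 4/7·I/p_1 and q_2* = 3/7·I/p_2.
At p_1=3.4, p_2=5.5, I=250: q_1* = 4/7·250/3.4 = 42.0168, q_2* = 19.4805.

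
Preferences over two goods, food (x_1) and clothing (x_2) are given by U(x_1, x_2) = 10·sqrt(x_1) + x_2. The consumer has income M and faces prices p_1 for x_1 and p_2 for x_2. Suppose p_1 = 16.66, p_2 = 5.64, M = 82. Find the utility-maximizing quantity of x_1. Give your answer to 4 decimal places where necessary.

x_1* = 2.8652

Set MRS = p_1/p_2: 5·x_1^(−1/2) = p_1/p_2.
Solve: √x_1 = 5·p_2/p_1, so x_1*(p_1,p_2) = (5·p_2/p_1)², and x_2* = (M − p_1·x_1*)/p_2.
Plugging in: x_1* = (5·5.64/16.66)² = 2.8652.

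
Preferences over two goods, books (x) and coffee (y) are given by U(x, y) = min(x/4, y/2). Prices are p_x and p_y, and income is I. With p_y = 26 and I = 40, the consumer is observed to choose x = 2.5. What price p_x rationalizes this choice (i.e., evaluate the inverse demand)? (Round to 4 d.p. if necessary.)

p_x = 3

With perfect complements, no substitution: consume in ratio x:y = 4:2.
Budget: p_x·x + p_y·(1/2)·x = I, so (4·p_x + 2·p_y)·x = 4·I.
Demand: x*(p_x,p_y,I) = 4·I/(4·p_x + 2·p_y), y* = 2·I/(4·p_x + 2·p_y).
Set x* = 2.5 in the demand function and solve for p_x: p_x = 3.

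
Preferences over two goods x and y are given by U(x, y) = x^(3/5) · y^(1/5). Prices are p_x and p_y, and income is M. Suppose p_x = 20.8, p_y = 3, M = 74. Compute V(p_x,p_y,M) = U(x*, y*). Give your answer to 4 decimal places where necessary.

Tangency: MRS = 3·y/x = p_x/p_y.
So 0.6·p_y·y = 0.2·p_x·x; combined with the budget, a share 0.75 of income goes to x.
Demand: x*(p_x,p_y,M) = 0.75·M/p_x and y* = 0.25·M/p_y.
At p_x=20.8, p_y=3, M=74: x* = 0.75·74/20.8 = 2.6683, y* = 6.1667.
Utility at the optimum: U(2.6683, 6.1667) = 2.5927.

V = 2.5927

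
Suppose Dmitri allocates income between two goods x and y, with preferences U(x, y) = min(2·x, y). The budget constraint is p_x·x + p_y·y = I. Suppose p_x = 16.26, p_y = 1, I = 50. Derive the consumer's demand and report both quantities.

x* = 2.7382, y* = 5.4765

With perfect complements, no substitution: consume in ratio x:y = 1:2.
Budget: p_x·x + p_y·2·x = I, so (p_x + 2·p_y)·x = I.
Demand: x*(p_x,p_y,I) = I/(p_x + 2·p_y), y* = 2·I/(p_x + 2·p_y).
Here 16.26 + 2·1 = 18.26, giving x* = 2.7382 and y* = 5.4765.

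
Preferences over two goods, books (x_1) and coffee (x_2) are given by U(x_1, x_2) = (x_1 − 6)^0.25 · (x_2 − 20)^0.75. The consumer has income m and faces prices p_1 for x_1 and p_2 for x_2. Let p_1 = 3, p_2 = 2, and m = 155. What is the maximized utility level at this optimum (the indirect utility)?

V = 24.9747

This is Cobb-Douglas in (x_1−6, x_2−20): tangency gives 0.25·p_2·(x_2−20) = 0.75·p_1·(x_1−6).
After buying the subsistence bundle (6, 20), a share 0.25 of the remaining income goes to x_1: x_1* = 6 + 0.25·(m − 6p_1 − 20p_2)/p_1.
Discretionary income = 155 − 6·3 − 20·2 = 97; x_1* = 6 + 0.25·97/3 = 14.0833; x_2* = 20 + 0.75·97/2 = 56.375.
Utility at the optimum: U(14.0833, 56.375) = 24.9747.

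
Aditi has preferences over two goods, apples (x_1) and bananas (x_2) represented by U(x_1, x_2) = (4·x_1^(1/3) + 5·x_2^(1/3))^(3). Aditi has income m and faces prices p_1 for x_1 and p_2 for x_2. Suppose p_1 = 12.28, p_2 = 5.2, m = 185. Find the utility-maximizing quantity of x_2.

Substitute x_2 = (x_2/x_1)·x_1 into the budget: x_1* = m/(p_1 + p_2·(x_2/x_1)).
Numerically x_2/x_1 = 5.071747, so x_1* = 185/(12.28 + 5.2·5.071747) = 4.7862 and x_2* = 5.071747·4.7862 = 24.2742.

x_2* = 24.2742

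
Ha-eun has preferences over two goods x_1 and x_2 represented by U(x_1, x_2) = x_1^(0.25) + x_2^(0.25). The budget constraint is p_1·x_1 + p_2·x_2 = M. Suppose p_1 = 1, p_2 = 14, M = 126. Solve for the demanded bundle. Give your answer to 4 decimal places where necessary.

MRS = MU_x_1/MU_x_2 = (x_2/x_1)^(0.75). Set equal to p_1/p_2.
Hence x_2/x_1 = (p_1/p_2)^(1/(0.75)), i.e. raised to the 4/3 power.
With the ratio pinned down, the budget gives x_1* = M/(p_1 + p_2·(x_2/x_1)) and x_2* = (x_2/x_1)·x_1*.
Numerically x_2/x_1 = 0.029637, so x_1* = 126/(1 + 14·0.029637) = 89.0514 and x_2* = 0.029637·89.0514 = 2.6392.

x_1* = 89.0514, x_2* = 2.6392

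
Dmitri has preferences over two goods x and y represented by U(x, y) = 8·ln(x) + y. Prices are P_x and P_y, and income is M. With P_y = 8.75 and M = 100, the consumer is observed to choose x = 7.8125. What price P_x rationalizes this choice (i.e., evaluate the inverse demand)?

MU_x = 8/x, MU_y = 1. Tangency: 8/x = P_x/P_y.
So x*(P_x,P_y) = 8·P_y/P_x, independent of income; and y* = (M − 8·P_y)/P_y.
Set x* = 7.8125 in the demand function and solve for P_x: P_x = 8.96.

P_x = 8.96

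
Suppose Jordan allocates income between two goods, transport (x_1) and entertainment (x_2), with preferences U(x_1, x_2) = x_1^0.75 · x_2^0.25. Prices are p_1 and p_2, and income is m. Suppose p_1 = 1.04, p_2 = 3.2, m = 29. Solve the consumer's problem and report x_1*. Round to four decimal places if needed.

x_1* = 20.9135

The MRS is 3·x_2/x_1. Set MRS = p_1/p_2.
Rearranging, p_2·x_2 = (1/3)·p_1·x_1. Substituting into the budget gives p_1·x_1·(1 + (1/3)) = m.
Demand: x_1*(p_1,p_2,m) = 0.75·m/p_1 and x_2* = 0.25·m/p_2.
At p_1=1.04, p_2=3.2, m=29: x_1* = 0.75·29/1.04 = 20.9135.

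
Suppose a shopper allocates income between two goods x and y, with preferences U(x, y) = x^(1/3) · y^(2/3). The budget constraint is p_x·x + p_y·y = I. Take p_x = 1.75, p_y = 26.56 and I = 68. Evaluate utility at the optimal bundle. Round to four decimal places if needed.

V = 3.3541

Demand: x*(p_x,p_y,I) = 1/3·I/p_x and y* = 2/3·I/p_y.
At p_x=1.75, p_y=26.56, I=68: x* = 1/3·68/1.75 = 12.9524, y* = 1.7068.
Utility at the optimum: U(12.9524, 1.7068) = 3.3541.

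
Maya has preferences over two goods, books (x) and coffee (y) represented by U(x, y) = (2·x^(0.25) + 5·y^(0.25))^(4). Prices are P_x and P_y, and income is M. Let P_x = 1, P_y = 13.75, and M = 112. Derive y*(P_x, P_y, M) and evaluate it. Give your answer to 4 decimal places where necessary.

MU_x ∝ 2·x^(-0.75), MU_y ∝ 5·y^(-0.75), so MRS = (2/5)·(y/x)^(0.75) = P_x/P_y.
Solve for the ratio: y/x = [(5/2)·P_x/P_y]^(4/3).
With the ratio pinned down, the budget gives x* = M/(P_x + P_y·(y/x)) and y* = (y/x)·x*.
Numerically y/x = 0.103003, so x* = 112/(1 + 13.75·0.103003) = 46.352 and y* = 0.103003·46.352 = 4.7744.

y* = 4.7744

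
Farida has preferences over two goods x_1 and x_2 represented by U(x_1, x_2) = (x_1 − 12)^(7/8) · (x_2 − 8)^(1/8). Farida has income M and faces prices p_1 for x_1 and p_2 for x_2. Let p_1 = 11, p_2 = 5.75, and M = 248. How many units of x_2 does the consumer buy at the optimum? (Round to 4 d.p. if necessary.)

x_2* = 9.5217

Discretionary income = 248 − 12·11 − 8·5.75 = 70; x_2* = 8 + 0.125·70/5.75 = 9.5217.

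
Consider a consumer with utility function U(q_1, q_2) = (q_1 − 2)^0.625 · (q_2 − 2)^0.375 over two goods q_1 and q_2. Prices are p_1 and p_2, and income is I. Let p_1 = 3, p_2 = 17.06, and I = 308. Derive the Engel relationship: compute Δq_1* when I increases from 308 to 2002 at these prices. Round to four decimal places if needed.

MRS = (5/3)·(q_2−2)/(q_1−2). Tangency with p_1/p_2 gives q_2−2 = (3/5)·(p_1/p_2)·(q_1−2).
After buying the subsistence bundle (2, 2), a share 0.625 of the remaining income goes to q_1: q_1* = 2 + 0.625·(I − 2p_1 − 2p_2)/p_1.
Discretionary income = 308 − 2·3 − 2·17.06 = 267.88; q_1* = 2 + 0.625·267.88/3 = 57.8083.
At I' = 2002: q_1* = 410.725. Change: 410.725 − 57.8083 = 352.9167.

Δq_1* = 352.9167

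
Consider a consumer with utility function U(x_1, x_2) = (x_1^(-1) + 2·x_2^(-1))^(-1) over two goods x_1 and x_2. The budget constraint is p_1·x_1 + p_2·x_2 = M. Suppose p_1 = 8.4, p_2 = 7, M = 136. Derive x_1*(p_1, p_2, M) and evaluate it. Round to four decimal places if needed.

x_1* = 7.067

MRS = MU_x_1/MU_x_2 = (1/2)·(x_2/x_1)^(2). Set equal to p_1/p_2.
Solve for the ratio: x_2/x_1 = [2·p_1/p_2]^(0.5).
Substitute x_2 = (x_2/x_1)·x_1 into the budget: x_1* = M/(p_1 + p_2·(x_2/x_1)).
Numerically x_2/x_1 = 1.549193, so x_1* = 136/(8.4 + 7·1.549193) = 7.067.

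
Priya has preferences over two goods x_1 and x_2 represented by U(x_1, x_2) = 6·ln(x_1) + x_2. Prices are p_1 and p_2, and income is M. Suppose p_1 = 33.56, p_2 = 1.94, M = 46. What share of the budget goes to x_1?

So x_1*(p_1,p_2) = 6·p_2/p_1, independent of income; and x_2* = (M − 6·p_2)/p_2.
At the given prices: x_1* = 6·1.94/33.56 = 0.3468, and x_2* = 17.7113.
Expenditure on x_1: 33.56·0.3468 = 11.64; share = 0.253.

share on x_1 = 0.253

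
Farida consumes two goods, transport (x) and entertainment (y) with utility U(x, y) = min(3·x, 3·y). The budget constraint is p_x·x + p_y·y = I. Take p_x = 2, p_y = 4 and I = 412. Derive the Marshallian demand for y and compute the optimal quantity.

Leontief preferences: the optimum is at the kink where x/3 = y/3, i.e. y = x.
Budget: p_x·x + p_y·x = I, so (3·p_x + 3·p_y)·x = 3·I.
Demand: x*(p_x,p_y,I) = 3·I/(3·p_x + 3·p_y), y* = 3·I/(3·p_x + 3·p_y).
Here 3·2 + 3·4 = 18, giving y* = 68.6667.

y* = 68.6667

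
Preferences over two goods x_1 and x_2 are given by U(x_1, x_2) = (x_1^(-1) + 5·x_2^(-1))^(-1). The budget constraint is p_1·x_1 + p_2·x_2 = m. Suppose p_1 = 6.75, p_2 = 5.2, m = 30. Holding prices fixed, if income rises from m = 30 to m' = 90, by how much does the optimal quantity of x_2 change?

From the CES first-order condition, (1/5)·(x_2/x_1)^(2) = p_1/p_2.
Solve for the ratio: x_2/x_1 = [5·p_1/p_2]^(0.5).
With the ratio pinned down, the budget gives x_1* = m/(p_1 + p_2·(x_2/x_1)) and x_2* = (x_2/x_1)·x_1*.
Numerically x_2/x_1 = 2.547623, so x_1* = 30/(6.75 + 5.2·2.547623) = 1.5002 and x_2* = 2.547623·1.5002 = 3.8219.
At m' = 90: x_2* = 11.4657. Change: 11.4657 − 3.8219 = 7.6438.

Δx_2* = 7.6438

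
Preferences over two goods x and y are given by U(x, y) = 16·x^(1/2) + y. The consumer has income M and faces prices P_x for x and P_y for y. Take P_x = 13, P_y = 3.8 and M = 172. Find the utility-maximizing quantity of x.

Utility is quasi-linear in y; the FOC for x is 8/√x = P_x/P_y.
Solve: √x = 8·P_y/P_x, so x*(P_x,P_y) = (8·P_y/P_x)², and y* = (M − P_x·x*)/P_y.
Plugging in: x* = (8·3.8/13)² = 5.4684.

x* = 5.4684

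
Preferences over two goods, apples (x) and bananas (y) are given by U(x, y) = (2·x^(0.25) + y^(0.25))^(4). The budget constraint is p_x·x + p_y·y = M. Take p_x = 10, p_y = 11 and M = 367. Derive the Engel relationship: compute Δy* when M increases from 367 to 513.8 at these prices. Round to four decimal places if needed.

Δy* = 3.7059

With the ratio pinned down, the budget gives x* = M/(p_x + p_y·(y/x)) and y* = (y/x)·x*.
Numerically y/x = 0.349491, so x* = 367/(10 + 11·0.349491) = 26.5089 and y* = 0.349491·26.5089 = 9.2646.
At M' = 513.8: y* = 12.9705. Change: 12.9705 − 9.2646 = 3.7059.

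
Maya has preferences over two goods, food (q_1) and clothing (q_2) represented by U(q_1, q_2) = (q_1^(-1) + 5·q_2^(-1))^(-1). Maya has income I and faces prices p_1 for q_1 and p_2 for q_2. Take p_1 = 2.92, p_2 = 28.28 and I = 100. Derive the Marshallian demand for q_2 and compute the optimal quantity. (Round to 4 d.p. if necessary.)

MU_q_1 ∝ q_1^(-2), MU_q_2 ∝ 5·q_2^(-2), so MRS = (1/5)·(q_2/q_1)^(2) = p_1/p_2.
Solve for the ratio: q_2/q_1 = [5·p_1/p_2]^(0.5).
Substitute q_2 = (q_2/q_1)·q_1 into the budget: q_1* = I/(p_1 + p_2·(q_2/q_1)).
Numerically q_2/q_1 = 0.718516, so q_1* = 100/(2.92 + 28.28·0.718516) = 4.303 and q_2* = 0.718516·4.303 = 3.0918.

q_2* = 3.0918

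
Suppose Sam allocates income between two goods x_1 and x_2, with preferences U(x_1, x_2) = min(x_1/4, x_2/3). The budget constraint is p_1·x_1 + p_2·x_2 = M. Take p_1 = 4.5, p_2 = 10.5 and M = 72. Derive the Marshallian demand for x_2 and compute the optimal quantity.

With perfect complements, no substitution: consume in ratio x_1:x_2 = 4:3.
Budget: p_1·x_1 + p_2·(3/4)·x_1 = M, so (4·p_1 + 3·p_2)·x_1 = 4·M.
Demand: x_1*(p_1,p_2,M) = 4·M/(4·p_1 + 3·p_2), x_2* = 3·M/(4·p_1 + 3·p_2).
Here 4·4.5 + 3·10.5 = 49.5, giving x_2* = 4.3636.

x_2* = 4.3636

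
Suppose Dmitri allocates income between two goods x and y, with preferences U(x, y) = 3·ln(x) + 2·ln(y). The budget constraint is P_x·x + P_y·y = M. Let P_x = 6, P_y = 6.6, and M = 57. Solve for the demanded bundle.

Tangency: MRS = (3/2)·y/x = P_x/P_y.
So 3·P_y·y = 2·P_x·x; combined with the budget, a share 0.6 of income goes to x.
Demand: x*(P_x,P_y,M) = 0.6·M/P_x and y* = 0.4·M/P_y.
At P_x=6, P_y=6.6, M=57: x* = 0.6·57/6 = 5.7, y* = 3.4545.

x* = 5.7, y* = 3.4545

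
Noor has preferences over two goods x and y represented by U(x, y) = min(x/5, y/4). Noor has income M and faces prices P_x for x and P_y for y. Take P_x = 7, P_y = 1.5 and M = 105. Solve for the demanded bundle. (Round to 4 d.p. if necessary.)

x* = 12.8049, y* = 10.2439

Leontief preferences: the optimum is at the kink where x/5 = y/4, i.e. y = (4/5)·x.
Budget: P_x·x + P_y·(4/5)·x = M, so (5·P_x + 4·P_y)·x = 5·M.
Demand: x*(P_x,P_y,M) = 5·M/(5·P_x + 4·P_y), y* = 4·M/(5·P_x + 4·P_y).
Here 5·7 + 4·1.5 = 41, giving x* = 12.8049 and y* = 10.2439.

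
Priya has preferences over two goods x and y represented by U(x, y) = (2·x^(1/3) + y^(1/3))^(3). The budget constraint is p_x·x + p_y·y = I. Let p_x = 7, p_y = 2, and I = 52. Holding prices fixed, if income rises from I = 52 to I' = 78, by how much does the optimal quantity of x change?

Δx* = 2.2356

From the CES first-order condition, 2·(y/x)^(2/3) = p_x/p_y.
Solve for the ratio: y/x = [(1/2)·p_x/p_y]^(1.5).
With the ratio pinned down, the budget gives x* = I/(p_x + p_y·(y/x)) and y* = (y/x)·x*.
Numerically y/x = 2.315032, so x* = 52/(7 + 2·2.315032) = 4.4712.
At I' = 78: x* = 6.7068. Change: 6.7068 − 4.4712 = 2.2356.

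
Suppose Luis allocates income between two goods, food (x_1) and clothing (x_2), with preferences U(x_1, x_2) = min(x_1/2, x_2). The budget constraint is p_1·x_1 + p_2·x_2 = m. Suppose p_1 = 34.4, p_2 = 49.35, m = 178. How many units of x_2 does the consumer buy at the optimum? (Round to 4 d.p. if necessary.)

x_2* = 1.5066

Here 2·34.4 + 49.35 = 118.15, giving x_2* = 1.5066.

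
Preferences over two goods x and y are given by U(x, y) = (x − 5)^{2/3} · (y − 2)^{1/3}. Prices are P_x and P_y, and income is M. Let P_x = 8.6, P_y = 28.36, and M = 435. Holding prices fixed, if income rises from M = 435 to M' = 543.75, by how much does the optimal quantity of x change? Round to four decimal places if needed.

This is Cobb-Douglas in (x−5, y−2): tangency gives 2/3·P_y·(y−2) = 1/3·P_x·(x−5).
After buying the subsistence bundle (5, 2), a share 2/3 of the remaining income goes to x: x* = 5 + 2/3·(M − 5P_x − 2P_y)/P_x.
Discretionary income = 435 − 5·8.6 − 2·28.36 = 335.28; x* = 5 + 2/3·335.28/8.6 = 30.9907.
At M' = 543.75: x* = 39.4209. Change: 39.4209 − 30.9907 = 8.4302.

Δx* = 8.4302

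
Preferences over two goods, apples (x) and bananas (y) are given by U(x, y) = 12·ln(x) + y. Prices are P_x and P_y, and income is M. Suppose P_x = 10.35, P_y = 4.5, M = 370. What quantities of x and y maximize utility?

x* = 5.2174, y* = 70.2222

MU_x = 12/x, MU_y = 1. Tangency: 12/x = P_x/P_y.
So x*(P_x,P_y) = 12·P_y/P_x, independent of income; and y* = (M − 12·P_y)/P_y.
At the given prices: x* = 12·4.5/10.35 = 5.2174, and y* = 70.2222.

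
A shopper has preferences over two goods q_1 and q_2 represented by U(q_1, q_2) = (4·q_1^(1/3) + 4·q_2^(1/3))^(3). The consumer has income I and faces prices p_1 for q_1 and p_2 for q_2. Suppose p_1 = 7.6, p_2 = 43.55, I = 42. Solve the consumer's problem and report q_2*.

q_2* = 0.2842

MU_q_1 ∝ 4·q_1^(-2/3), MU_q_2 ∝ 4·q_2^(-2/3), so MRS = (q_2/q_1)^(2/3) = p_1/p_2.
Hence q_2/q_1 = (p_1/p_2)^(1/(2/3)), i.e. raised to the 1.5 power.
Substitute q_2 = (q_2/q_1)·q_1 into the budget: q_1* = I/(p_1 + p_2·(q_2/q_1)).
Numerically q_2/q_1 = 0.072902, so q_1* = 42/(7.6 + 43.55·0.072902) = 3.898 and q_2* = 0.072902·3.898 = 0.2842.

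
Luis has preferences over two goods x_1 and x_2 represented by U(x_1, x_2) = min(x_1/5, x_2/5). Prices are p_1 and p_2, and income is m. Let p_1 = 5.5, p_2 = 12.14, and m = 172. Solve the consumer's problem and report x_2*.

x_2* = 9.7506

With perfect complements, no substitution: consume in ratio x_1:x_2 = 5:5.
Budget: p_1·x_1 + p_2·x_1 = m, so (5·p_1 + 5·p_2)·x_1 = 5·m.
Demand: x_1*(p_1,p_2,m) = 5·m/(5·p_1 + 5·p_2), x_2* = 5·m/(5·p_1 + 5·p_2).
Here 5·5.5 + 5·12.14 = 88.2, giving x_2* = 9.7506.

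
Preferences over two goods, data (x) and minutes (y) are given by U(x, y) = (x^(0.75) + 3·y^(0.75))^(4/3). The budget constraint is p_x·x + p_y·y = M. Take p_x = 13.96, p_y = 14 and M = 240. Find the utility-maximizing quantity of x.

x* = 0.2114

From the CES first-order condition, (1/3)·(y/x)^(0.25) = p_x/p_y.
Hence y/x = (3·p_x/p_y)^(1/(0.25)), i.e. raised to the 4 power.
Substitute y = (y/x)·x into the budget: x* = M/(p_x + p_y·(y/x)).
Numerically y/x = 80.078246, so x* = 240/(13.96 + 14·80.078246) = 0.2114.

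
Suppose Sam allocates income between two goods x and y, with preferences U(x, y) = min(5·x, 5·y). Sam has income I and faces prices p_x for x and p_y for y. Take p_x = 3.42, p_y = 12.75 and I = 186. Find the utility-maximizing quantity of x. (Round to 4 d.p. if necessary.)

Leontief preferences: the optimum is at the kink where x/5 = y/5, i.e. y = x.
Budget: p_x·x + p_y·x = I, so (5·p_x + 5·p_y)·x = 5·I.
Demand: x*(p_x,p_y,I) = 5·I/(5·p_x + 5·p_y), y* = 5·I/(5·p_x + 5·p_y).
Here 5·3.42 + 5·12.75 = 80.85, giving x* = 11.5028.

x* = 11.5028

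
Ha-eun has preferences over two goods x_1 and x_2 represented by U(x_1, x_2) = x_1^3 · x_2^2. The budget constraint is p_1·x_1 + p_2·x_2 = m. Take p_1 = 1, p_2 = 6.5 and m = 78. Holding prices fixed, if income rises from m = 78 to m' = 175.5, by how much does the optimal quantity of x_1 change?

Δx_1* = 58.5

At p_1=1, p_2=6.5, m=78: x_1* = 0.6·78/1 = 46.8.
At m' = 175.5: x_1* = 105.3. Change: 105.3 − 46.8 = 58.5.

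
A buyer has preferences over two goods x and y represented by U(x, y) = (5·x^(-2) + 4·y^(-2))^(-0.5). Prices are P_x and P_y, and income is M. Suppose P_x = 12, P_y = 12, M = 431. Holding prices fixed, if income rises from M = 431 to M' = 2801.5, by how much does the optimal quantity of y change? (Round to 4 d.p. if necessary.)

With the ratio pinned down, the budget gives x* = M/(P_x + P_y·(y/x)) and y* = (y/x)·x*.
Numerically y/x = 0.928318, so x* = 431/(12 + 12·0.928318) = 18.6259 and y* = 0.928318·18.6259 = 17.2908.
At M' = 2801.5: y* = 112.3899. Change: 112.3899 − 17.2908 = 95.0992.

Δy* = 95.0992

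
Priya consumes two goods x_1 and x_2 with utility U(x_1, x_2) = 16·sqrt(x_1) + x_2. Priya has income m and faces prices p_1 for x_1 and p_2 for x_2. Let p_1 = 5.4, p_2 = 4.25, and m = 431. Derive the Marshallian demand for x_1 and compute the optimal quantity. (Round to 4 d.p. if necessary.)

x_1* = 39.6433

Thus x_1* = (8·p_2/p_1)² — independent of m — with the rest of income spent on x_2.
Plugging in: x_1* = (8·4.25/5.4)² = 39.6433.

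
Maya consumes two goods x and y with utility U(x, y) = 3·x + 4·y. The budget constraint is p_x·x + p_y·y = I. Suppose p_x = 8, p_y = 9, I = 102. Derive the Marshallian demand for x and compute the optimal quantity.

Linear utility — the consumer picks whichever good has higher MU/price: 3/8 = 0.375 vs 4/9 = 0.4444.
y gives more utility per dollar, so spend all income on y: y* = I/p_y, x* = 0.
Numerically: x* = 0, y* = 11.3333.

x* = 0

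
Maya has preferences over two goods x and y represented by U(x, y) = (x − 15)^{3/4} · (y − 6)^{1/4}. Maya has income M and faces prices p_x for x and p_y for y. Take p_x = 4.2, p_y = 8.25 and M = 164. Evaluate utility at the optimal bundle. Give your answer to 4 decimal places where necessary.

V = 5.9025

Discretionary income = 164 − 15·4.2 − 6·8.25 = 51.5; x* = 15 + 0.75·51.5/4.2 = 24.1964; y* = 6 + 0.25·51.5/8.25 = 7.5606.
Utility at the optimum: U(24.1964, 7.5606) = 5.9025.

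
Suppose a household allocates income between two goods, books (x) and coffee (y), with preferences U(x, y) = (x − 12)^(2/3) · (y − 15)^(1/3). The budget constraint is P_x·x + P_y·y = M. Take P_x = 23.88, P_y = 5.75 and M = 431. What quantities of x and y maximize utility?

x* = 13.6245, y* = 18.3733

Let x' = x−12, y' = y−15. MRS = 2·y'/x' = P_x/P_y.
Substituting into the budget: x* = 12 + 2/3·(M − 12·P_x − 15·P_y)/P_x, and y* = 15 + 1/3·(…)/P_y.
Discretionary income = 431 − 12·23.88 − 15·5.75 = 58.19; x* = 12 + 2/3·58.19/23.88 = 13.6245; y* = 15 + 1/3·58.19/5.75 = 18.3733.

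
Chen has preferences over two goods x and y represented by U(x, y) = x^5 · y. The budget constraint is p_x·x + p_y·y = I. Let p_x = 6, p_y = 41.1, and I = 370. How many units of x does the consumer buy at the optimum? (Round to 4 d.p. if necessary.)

x* = 51.3889

Demand: x*(p_x,p_y,I) = 5/6·I/p_x and y* = 1/6·I/p_y.
At p_x=6, p_y=41.1, I=370: x* = 5/6·370/6 = 51.3889.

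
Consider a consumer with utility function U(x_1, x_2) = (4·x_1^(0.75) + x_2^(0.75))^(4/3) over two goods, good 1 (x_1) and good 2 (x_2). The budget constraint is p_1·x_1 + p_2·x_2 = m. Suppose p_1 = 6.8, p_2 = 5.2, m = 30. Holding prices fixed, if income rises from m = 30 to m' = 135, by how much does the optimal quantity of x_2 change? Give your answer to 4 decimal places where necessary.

Δx_2* = 0.1749

MU_x_1 ∝ 4·x_1^(-0.25), MU_x_2 ∝ x_2^(-0.25), so MRS = 4·(x_2/x_1)^(0.25) = p_1/p_2.
Hence x_2/x_1 = ((1/4)·p_1/p_2)^(1/(0.25)), i.e. raised to the 4 power.
With the ratio pinned down, the budget gives x_1* = m/(p_1 + p_2·(x_2/x_1)) and x_2* = (x_2/x_1)·x_1*.
Numerically x_2/x_1 = 0.011423, so x_1* = 30/(6.8 + 5.2·0.011423) = 4.3736 and x_2* = 0.011423·4.3736 = 0.05.
At m' = 135: x_2* = 0.2248. Change: 0.2248 − 0.05 = 0.1749.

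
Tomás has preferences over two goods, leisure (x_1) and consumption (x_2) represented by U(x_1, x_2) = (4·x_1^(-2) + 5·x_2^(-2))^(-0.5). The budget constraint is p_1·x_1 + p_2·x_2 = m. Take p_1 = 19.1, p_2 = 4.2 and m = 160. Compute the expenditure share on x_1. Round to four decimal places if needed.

share on x_1 = 0.7182

From the CES first-order condition, (4/5)·(x_2/x_1)^(3) = p_1/p_2.
Hence x_2/x_1 = ((5/4)·p_1/p_2)^(1/(3)), i.e. raised to the 1/3 power.
Substitute x_2 = (x_2/x_1)·x_1 into the budget: x_1* = m/(p_1 + p_2·(x_2/x_1)).
Numerically x_2/x_1 = 1.784698, so x_1* = 160/(19.1 + 4.2·1.784698) = 6.016 and x_2* = 1.784698·6.016 = 10.7367.
Expenditure on x_1: 19.1·6.016 = 114.9057; share = 0.7182.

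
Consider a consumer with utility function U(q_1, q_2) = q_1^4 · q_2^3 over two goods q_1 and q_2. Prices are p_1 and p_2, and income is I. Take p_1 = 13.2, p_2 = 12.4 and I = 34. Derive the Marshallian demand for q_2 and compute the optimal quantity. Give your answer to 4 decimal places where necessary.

Tangency: MRS = (4/3)·q_2/q_1 = p_1/p_2.
So 4·p_2·q_2 = 3·p_1·q_1; combined with the budget, a share 4/7 of income goes to q_1.
Demand: q_1*(p_1,p_2,I) = 4/7·I/p_1 and q_2* = 3/7·I/p_2.
At p_1=13.2, p_2=12.4, I=34: q_2* = 3/7·34/12.4 = 1.1751.

q_2* = 1.1751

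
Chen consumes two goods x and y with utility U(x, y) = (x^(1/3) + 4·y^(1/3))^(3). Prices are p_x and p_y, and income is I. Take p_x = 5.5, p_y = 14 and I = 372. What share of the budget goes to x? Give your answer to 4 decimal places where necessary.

share on x = 0.1663

MRS = MU_x/MU_y = (1/4)·(y/x)^(2/3). Set equal to p_x/p_y.
Solve for the ratio: y/x = [4·p_x/p_y]^(1.5).
Substitute y = (y/x)·x into the budget: x* = I/(p_x + p_y·(y/x)).
Numerically y/x = 1.96989, so x* = 372/(5.5 + 14·1.96989) = 11.246 and y* = 1.96989·11.246 = 22.1534.
Expenditure on x: 5.5·11.246 = 61.8529; share = 0.1663.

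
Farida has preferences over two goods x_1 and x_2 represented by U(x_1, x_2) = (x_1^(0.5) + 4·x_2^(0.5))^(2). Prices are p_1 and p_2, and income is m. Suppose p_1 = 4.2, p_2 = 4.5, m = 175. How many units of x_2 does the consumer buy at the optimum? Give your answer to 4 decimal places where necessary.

With the ratio pinned down, the budget gives x_1* = m/(p_1 + p_2·(x_2/x_1)) and x_2* = (x_2/x_1)·x_1*.
Numerically x_2/x_1 = 13.937778, so x_1* = 175/(4.2 + 4.5·13.937778) = 2.6151 and x_2* = 13.937778·2.6151 = 36.4482.

x_2* = 36.4482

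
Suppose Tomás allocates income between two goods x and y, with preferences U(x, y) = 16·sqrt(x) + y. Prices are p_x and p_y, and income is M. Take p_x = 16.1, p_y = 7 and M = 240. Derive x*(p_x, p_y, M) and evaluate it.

Utility is quasi-linear in y; the FOC for x is 8/√x = p_x/p_y.
Thus x* = (8·p_y/p_x)² — independent of M — with the rest of income spent on y.
Plugging in: x* = (8·7/16.1)² = 12.0983.

x* = 12.0983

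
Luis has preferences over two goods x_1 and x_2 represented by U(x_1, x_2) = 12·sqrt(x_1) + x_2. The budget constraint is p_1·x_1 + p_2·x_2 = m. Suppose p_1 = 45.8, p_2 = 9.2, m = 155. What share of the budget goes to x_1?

Set MRS = p_1/p_2: 6·x_1^(−1/2) = p_1/p_2.
Solve: √x_1 = 6·p_2/p_1, so x_1*(p_1,p_2) = (6·p_2/p_1)², and x_2* = (m − p_1·x_1*)/p_2.
Plugging in: x_1* = (6·9.2/45.8)² = 1.4526, x_2* = 9.6164.
Expenditure on x_1: 45.8·1.4526 = 66.5293; share = 0.4292.

share on x_1 = 0.4292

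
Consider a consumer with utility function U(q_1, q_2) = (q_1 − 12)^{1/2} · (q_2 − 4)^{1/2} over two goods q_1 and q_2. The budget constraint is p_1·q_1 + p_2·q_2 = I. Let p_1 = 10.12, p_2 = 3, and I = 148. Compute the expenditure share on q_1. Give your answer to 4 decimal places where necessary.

After buying the subsistence bundle (12, 4), a share 0.5 of the remaining income goes to q_1: q_1* = 12 + 0.5·(I − 12p_1 − 4p_2)/p_1.
Discretionary income = 148 − 12·10.12 − 4·3 = 14.56; q_1* = 12 + 0.5·14.56/10.12 = 12.7194; q_2* = 4 + 0.5·14.56/3 = 6.4267.
Expenditure on q_1: 10.12·12.7194 = 128.72; share = 0.8697.

share on q_1 = 0.8697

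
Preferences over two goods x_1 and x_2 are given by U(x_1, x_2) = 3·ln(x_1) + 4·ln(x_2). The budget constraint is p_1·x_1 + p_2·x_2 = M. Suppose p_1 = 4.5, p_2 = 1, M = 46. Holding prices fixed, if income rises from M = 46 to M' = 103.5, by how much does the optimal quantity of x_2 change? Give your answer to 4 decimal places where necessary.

The MRS is (3/4)·x_2/x_1. Set MRS = p_1/p_2.
So 3·p_2·x_2 = 4·p_1·x_1; combined with the budget, a share 3/7 of income goes to x_1.
Demand: x_1*(p_1,p_2,M) = 3/7·M/p_1 and x_2* = 4/7·M/p_2.
At p_1=4.5, p_2=1, M=46: x_2* = 4/7·46/1 = 26.2857.
At M' = 103.5: x_2* = 59.1429. Change: 59.1429 − 26.2857 = 32.8571.

Δx_2* = 32.8571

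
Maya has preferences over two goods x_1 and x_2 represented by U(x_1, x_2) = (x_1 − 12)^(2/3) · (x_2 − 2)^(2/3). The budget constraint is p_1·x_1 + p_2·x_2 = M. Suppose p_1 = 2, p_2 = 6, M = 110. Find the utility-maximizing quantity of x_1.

After buying the subsistence bundle (12, 2), a share 0.5 of the remaining income goes to x_1: x_1* = 12 + 0.5·(M − 12p_1 − 2p_2)/p_1.
Discretionary income = 110 − 12·2 − 2·6 = 74; x_1* = 12 + 0.5·74/2 = 30.5.

x_1* = 30.5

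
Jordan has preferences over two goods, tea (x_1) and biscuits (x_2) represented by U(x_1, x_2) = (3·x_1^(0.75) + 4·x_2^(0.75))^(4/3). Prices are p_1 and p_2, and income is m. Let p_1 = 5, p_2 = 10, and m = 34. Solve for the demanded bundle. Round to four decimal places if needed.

x_1* = 4.8743, x_2* = 0.9628

From the CES first-order condition, (3/4)·(x_2/x_1)^(0.25) = p_1/p_2.
Solve for the ratio: x_2/x_1 = [(4/3)·p_1/p_2]^(4).
Substitute x_2 = (x_2/x_1)·x_1 into the budget: x_1* = m/(p_1 + p_2·(x_2/x_1)).
Numerically x_2/x_1 = 0.197531, so x_1* = 34/(5 + 10·0.197531) = 4.8743 and x_2* = 0.197531·4.8743 = 0.9628.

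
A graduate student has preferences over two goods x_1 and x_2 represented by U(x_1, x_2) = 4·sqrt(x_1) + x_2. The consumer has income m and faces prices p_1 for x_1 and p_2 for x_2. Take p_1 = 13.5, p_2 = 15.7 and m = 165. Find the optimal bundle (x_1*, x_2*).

x_1* = 5.4099, x_2* = 5.8577

MU_x_1 = 2/√x_1, MU_x_2 = 1. Tangency: 2/√x_1 = p_1/p_2.
Thus x_1* = (2·p_2/p_1)² — independent of m — with the rest of income spent on x_2.
Plugging in: x_1* = (2·15.7/13.5)² = 5.4099, x_2* = 5.8577.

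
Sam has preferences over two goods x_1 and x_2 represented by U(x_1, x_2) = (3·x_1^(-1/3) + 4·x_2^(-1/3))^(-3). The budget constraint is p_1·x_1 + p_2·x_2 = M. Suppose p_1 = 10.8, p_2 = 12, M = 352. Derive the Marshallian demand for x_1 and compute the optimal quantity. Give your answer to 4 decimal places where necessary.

MRS = MU_x_1/MU_x_2 = (3/4)·(x_2/x_1)^(4/3). Set equal to p_1/p_2.
Solve for the ratio: x_2/x_1 = [(4/3)·p_1/p_2]^(0.75).
Substitute x_2 = (x_2/x_1)·x_1 into the budget: x_1* = M/(p_1 + p_2·(x_2/x_1)).
Numerically x_2/x_1 = 1.146531, so x_1* = 352/(10.8 + 12·1.146531) = 14.3332.

x_1* = 14.3332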